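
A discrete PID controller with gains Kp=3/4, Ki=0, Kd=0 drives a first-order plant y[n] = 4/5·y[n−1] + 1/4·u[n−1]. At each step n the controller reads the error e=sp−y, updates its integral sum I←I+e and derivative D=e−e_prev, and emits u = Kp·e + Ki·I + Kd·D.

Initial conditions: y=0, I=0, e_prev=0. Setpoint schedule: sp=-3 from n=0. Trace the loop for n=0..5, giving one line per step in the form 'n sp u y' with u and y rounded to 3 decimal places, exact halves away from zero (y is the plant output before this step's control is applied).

0 -3 -2.250 0.000
1 -3 -1.828 -0.563
2 -3 -1.570 -0.907
3 -3 -1.411 -1.118
4 -3 -1.315 -1.247
5 -3 -1.255 -1.326

(exact arithmetic carried between steps; '≈' marks a value shown rounded to 6 d.p. or computed from one; I and e_prev carry over from the previous line; the table rounds u and y to 3 d.p., halves away from zero)
n=0: y=0, sp=-3, e=sp−y=-3; I=-3, D=e−e_prev=-3; u=3/4·(-3)+0·(-3)+0·(-3)=-2.25; next y=4/5·0+1/4·(-2.25)=-0.5625
n=1: y=-0.5625, sp=-3, e=sp−y=-2.4375; I=-5.4375, D=e−e_prev=0.5625; u=3/4·(-2.4375)+0·(-5.4375)+0·0.5625=-1.828125; next y=4/5·(-0.5625)+1/4·(-1.828125)≈-0.907031
n=2: y≈-0.907031, sp=-3, e=sp−y≈-2.092969; I≈-7.530469, D=e−e_prev≈0.344531; u=3/4·(-2.092969)+0·(-7.530469)+0·0.344531≈-1.569727; next y=4/5·(-0.907031)+1/4·(-1.569727)≈-1.118057
n=3: y≈-1.118057, sp=-3, e=sp−y≈-1.881943; I≈-9.412412, D=e−e_prev≈0.211025; u=3/4·(-1.881943)+0·(-9.412412)+0·0.211025≈-1.411458; next y=4/5·(-1.118057)+1/4·(-1.411458)≈-1.247310
n=4: y≈-1.247310, sp=-3, e=sp−y≈-1.752690; I≈-11.165102, D=e−e_prev≈0.129253; u=3/4·(-1.752690)+0·(-11.165102)+0·0.129253≈-1.314518; next y=4/5·(-1.247310)+1/4·(-1.314518)≈-1.326477
n=5: y≈-1.326477, sp=-3, e=sp−y≈-1.673523; I≈-12.838625, D=e−e_prev≈0.079167; u=3/4·(-1.673523)+0·(-12.838625)+0·0.079167≈-1.255142; next y=4/5·(-1.326477)+1/4·(-1.255142)≈-1.374967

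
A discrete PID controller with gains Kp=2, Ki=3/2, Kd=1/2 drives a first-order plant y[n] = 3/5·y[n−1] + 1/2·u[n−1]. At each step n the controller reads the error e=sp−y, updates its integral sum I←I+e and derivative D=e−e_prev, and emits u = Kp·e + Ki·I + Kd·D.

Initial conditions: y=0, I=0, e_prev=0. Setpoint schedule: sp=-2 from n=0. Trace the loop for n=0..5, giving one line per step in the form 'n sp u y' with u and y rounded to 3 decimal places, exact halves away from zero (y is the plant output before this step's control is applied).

0 -2 -8.000 0.000
1 -2 6.000 -4.000
2 -2 -11.400 0.600
3 -2 10.760 -5.340
4 -2 -17.264 2.176
5 -2 18.240 -7.326

(exact arithmetic carried between steps; '≈' marks a value shown rounded to 6 d.p. or computed from one; I and e_prev carry over from the previous line; the table rounds u and y to 3 d.p., halves away from zero)
n=0: y=0, sp=-2, e=sp−y=-2; I=-2, D=e−e_prev=-2; u=2·(-2)+3/2·(-2)+1/2·(-2)=-8; next y=3/5·0+1/2·(-8)=-4
n=1: y=-4, sp=-2, e=sp−y=2; I=0, D=e−e_prev=4; u=2·2+3/2·0+1/2·4=6; next y=3/5·(-4)+1/2·6=0.6
n=2: y=0.6, sp=-2, e=sp−y=-2.6; I=-2.6, D=e−e_prev=-4.6; u=2·(-2.6)+3/2·(-2.6)+1/2·(-4.6)=-11.4; next y=3/5·0.6+1/2·(-11.4)=-5.34
n=3: y=-5.34, sp=-2, e=sp−y=3.34; I=0.74, D=e−e_prev=5.94; u=2·3.34+3/2·0.74+1/2·5.94=10.76; next y=3/5·(-5.34)+1/2·10.76=2.176
n=4: y=2.176, sp=-2, e=sp−y=-4.176; I=-3.436, D=e−e_prev=-7.516; u=2·(-4.176)+3/2·(-3.436)+1/2·(-7.516)=-17.264; next y=3/5·2.176+1/2·(-17.264)=-7.3264
n=5: y=-7.3264, sp=-2, e=sp−y=5.3264; I=1.8904, D=e−e_prev=9.5024; u=2·5.3264+3/2·1.8904+1/2·9.5024=18.2396; next y=3/5·(-7.3264)+1/2·18.2396=4.72396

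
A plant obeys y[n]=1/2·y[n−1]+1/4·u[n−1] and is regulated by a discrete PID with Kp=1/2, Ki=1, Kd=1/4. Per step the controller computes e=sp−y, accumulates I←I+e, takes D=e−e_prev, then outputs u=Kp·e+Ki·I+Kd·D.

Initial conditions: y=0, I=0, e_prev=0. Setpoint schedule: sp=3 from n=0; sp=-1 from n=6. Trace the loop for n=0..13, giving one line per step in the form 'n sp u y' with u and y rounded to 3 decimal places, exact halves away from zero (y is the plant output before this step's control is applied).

(exact arithmetic carried between steps; '≈' marks a value shown rounded to 6 d.p. or computed from one; I and e_prev carry over from the previous line; the table rounds u and y to 3 d.p., halves away from zero)
n=0: y=0, sp=3, e=sp−y=3; I=3, D=e−e_prev=3; u=1/2·3+1·3+1/4·3=5.25; next y=1/2·0+1/4·5.25=1.3125
n=1: y=1.3125, sp=3, e=sp−y=1.6875; I=4.6875, D=e−e_prev=-1.3125; u=1/2·1.6875+1·4.6875+1/4·(-1.3125)=5.203125; next y=1/2·1.3125+1/4·5.203125≈1.957031
n=2: y≈1.957031, sp=3, e=sp−y≈1.042969; I≈5.730469, D=e−e_prev≈-0.644531; u=1/2·1.042969+1·5.730469+1/4·(-0.644531)≈6.090820; next y=1/2·1.957031+1/4·6.090820≈2.501221
n=3: y≈2.501221, sp=3, e=sp−y≈0.498779; I≈6.229248, D=e−e_prev≈-0.544189; u=1/2·0.498779+1·6.229248+1/4·(-0.544189)≈6.342590; next y=1/2·2.501221+1/4·6.342590≈2.836258
n=4: y≈2.836258, sp=3, e=sp−y≈0.163742; I≈6.392990, D=e−e_prev≈-0.335037; u=1/2·0.163742+1·6.392990+1/4·(-0.335037)≈6.391102; next y=1/2·2.836258+1/4·6.391102≈3.015904
n=5: y≈3.015904, sp=3, e=sp−y≈-0.015904; I≈6.377086, D=e−e_prev≈-0.179646; u=1/2·(-0.015904)+1·6.377086+1/4·(-0.179646)≈6.324222; next y=1/2·3.015904+1/4·6.324222≈3.089008
n=6: y≈3.089008, sp=-1, e=sp−y≈-4.089008; I≈2.288078, D=e−e_prev≈-4.073103; u=1/2·(-4.089008)+1·2.288078+1/4·(-4.073103)≈-0.774702; next y=1/2·3.089008+1/4·(-0.774702)≈1.350828
n=7: y≈1.350828, sp=-1, e=sp−y≈-2.350828; I≈-0.062750, D=e−e_prev≈1.738179; u=1/2·(-2.350828)+1·(-0.062750)+1/4·1.738179≈-0.803620; next y=1/2·1.350828+1/4·(-0.803620)≈0.474509
n=8: y≈0.474509, sp=-1, e=sp−y≈-1.474509; I≈-1.537260, D=e−e_prev≈0.876319; u=1/2·(-1.474509)+1·(-1.537260)+1/4·0.876319≈-2.055435; next y=1/2·0.474509+1/4·(-2.055435)≈-0.276604
n=9: y≈-0.276604, sp=-1, e=sp−y≈-0.723396; I≈-2.260656, D=e−e_prev≈0.751113; u=1/2·(-0.723396)+1·(-2.260656)+1/4·0.751113≈-2.434575; next y=1/2·(-0.276604)+1/4·(-2.434575)≈-0.746946
n=10: y≈-0.746946, sp=-1, e=sp−y≈-0.253054; I≈-2.513710, D=e−e_prev≈0.470342; u=1/2·(-0.253054)+1·(-2.513710)+1/4·0.470342≈-2.522651; next y=1/2·(-0.746946)+1/4·(-2.522651)≈-1.004136
n=11: y≈-1.004136, sp=-1, e=sp−y≈0.004136; I≈-2.509574, D=e−e_prev≈0.257190; u=1/2·0.004136+1·(-2.509574)+1/4·0.257190≈-2.443209; next y=1/2·(-1.004136)+1/4·(-2.443209)≈-1.112870
n=12: y≈-1.112870, sp=-1, e=sp−y≈0.112870; I≈-2.396704, D=e−e_prev≈0.108734; u=1/2·0.112870+1·(-2.396704)+1/4·0.108734≈-2.313085; next y=1/2·(-1.112870)+1/4·(-2.313085)≈-1.134706
n=13: y≈-1.134706, sp=-1, e=sp−y≈0.134706; I≈-2.261998, D=e−e_prev≈0.021836; u=1/2·0.134706+1·(-2.261998)+1/4·0.021836≈-2.189185; next y=1/2·(-1.134706)+1/4·(-2.189185)≈-1.114650

0 3 5.250 0.000
1 3 5.203 1.313
2 3 6.091 1.957
3 3 6.343 2.501
4 3 6.391 2.836
5 3 6.324 3.016
6 -1 -0.775 3.089
7 -1 -0.804 1.351
8 -1 -2.055 0.475
9 -1 -2.435 -0.277
10 -1 -2.523 -0.747
11 -1 -2.443 -1.004
12 -1 -2.313 -1.113
13 -1 -2.189 -1.135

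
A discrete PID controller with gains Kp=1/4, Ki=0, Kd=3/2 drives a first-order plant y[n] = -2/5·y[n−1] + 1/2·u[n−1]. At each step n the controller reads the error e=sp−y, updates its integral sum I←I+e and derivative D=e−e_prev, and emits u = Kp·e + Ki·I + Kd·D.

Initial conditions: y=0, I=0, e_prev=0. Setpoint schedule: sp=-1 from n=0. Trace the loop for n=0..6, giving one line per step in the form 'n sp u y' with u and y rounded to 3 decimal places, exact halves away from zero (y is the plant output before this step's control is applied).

0 -1 -1.750 0.000
1 -1 1.281 -0.875
2 -1 -3.296 0.991
3 -1 4.813 -2.044
4 -1 -8.959 3.224
5 -1 14.683 -5.769
6 -1 -25.790 9.649

(exact arithmetic carried between steps; '≈' marks a value shown rounded to 6 d.p. or computed from one; I and e_prev carry over from the previous line; the table rounds u and y to 3 d.p., halves away from zero)
n=0: y=0, sp=-1, e=sp−y=-1; I=-1, D=e−e_prev=-1; u=1/4·(-1)+0·(-1)+3/2·(-1)=-1.75; next y=-2/5·0+1/2·(-1.75)=-0.875
n=1: y=-0.875, sp=-1, e=sp−y=-0.125; I=-1.125, D=e−e_prev=0.875; u=1/4·(-0.125)+0·(-1.125)+3/2·0.875=1.28125; next y=-2/5·(-0.875)+1/2·1.28125=0.990625
n=2: y=0.990625, sp=-1, e=sp−y=-1.990625; I=-3.115625, D=e−e_prev=-1.865625; u=1/4·(-1.990625)+0·(-3.115625)+3/2·(-1.865625)≈-3.296094; next y=-2/5·0.990625+1/2·(-3.296094)≈-2.044297
n=3: y≈-2.044297, sp=-1, e=sp−y≈1.044297; I≈-2.071328, D=e−e_prev≈3.034922; u=1/4·1.044297+0·(-2.071328)+3/2·3.034922≈4.813457; next y=-2/5·(-2.044297)+1/2·4.813457≈3.224447
n=4: y≈3.224447, sp=-1, e=sp−y≈-4.224447; I≈-6.295775, D=e−e_prev≈-5.268744; u=1/4·(-4.224447)+0·(-6.295775)+3/2·(-5.268744)≈-8.959228; next y=-2/5·3.224447+1/2·(-8.959228)≈-5.769393
n=5: y≈-5.769393, sp=-1, e=sp−y≈4.769393; I≈-1.526382, D=e−e_prev≈8.993840; u=1/4·4.769393+0·(-1.526382)+3/2·8.993840≈14.683109; next y=-2/5·(-5.769393)+1/2·14.683109≈9.649311
n=6: y≈9.649311, sp=-1, e=sp−y≈-10.649311; I≈-12.175694, D=e−e_prev≈-15.418704; u=1/4·(-10.649311)+0·(-12.175694)+3/2·(-15.418704)≈-25.790384; next y=-2/5·9.649311+1/2·(-25.790384)≈-16.754917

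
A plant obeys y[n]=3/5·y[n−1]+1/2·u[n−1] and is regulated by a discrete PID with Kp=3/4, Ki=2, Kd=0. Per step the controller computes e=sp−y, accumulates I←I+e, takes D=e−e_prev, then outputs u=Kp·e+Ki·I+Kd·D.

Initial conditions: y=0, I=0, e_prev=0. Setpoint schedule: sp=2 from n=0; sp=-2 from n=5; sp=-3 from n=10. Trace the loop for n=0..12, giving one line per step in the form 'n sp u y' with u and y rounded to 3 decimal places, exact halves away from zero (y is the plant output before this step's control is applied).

(exact arithmetic carried between steps; '≈' marks a value shown rounded to 6 d.p. or computed from one; I and e_prev carry over from the previous line; the table rounds u and y to 3 d.p., halves away from zero)
n=0: y=0, sp=2, e=sp−y=2; I=2, D=e−e_prev=2; u=3/4·2+2·2+0·2=5.5; next y=3/5·0+1/2·5.5=2.75
n=1: y=2.75, sp=2, e=sp−y=-0.75; I=1.25, D=e−e_prev=-2.75; u=3/4·(-0.75)+2·1.25+0·(-2.75)=1.9375; next y=3/5·2.75+1/2·1.9375=2.61875
n=2: y=2.61875, sp=2, e=sp−y=-0.61875; I=0.63125, D=e−e_prev=0.13125; u=3/4·(-0.61875)+2·0.63125+0·0.13125≈0.798438; next y=3/5·2.61875+1/2·0.798438≈1.970469
n=3: y≈1.970469, sp=2, e=sp−y≈0.029531; I≈0.660781, D=e−e_prev≈0.648281; u=3/4·0.029531+2·0.660781+0·0.648281≈1.343711; next y=3/5·1.970469+1/2·1.343711≈1.854137
n=4: y≈1.854137, sp=2, e=sp−y≈0.145863; I≈0.806645, D=e−e_prev≈0.116332; u=3/4·0.145863+2·0.806645+0·0.116332≈1.722687; next y=3/5·1.854137+1/2·1.722687≈1.973825
n=5: y≈1.973825, sp=-2, e=sp−y≈-3.973825; I≈-3.167181, D=e−e_prev≈-4.119689; u=3/4·(-3.973825)+2·(-3.167181)+0·(-4.119689)≈-9.314730; next y=3/5·1.973825+1/2·(-9.314730)≈-3.473070
n=6: y≈-3.473070, sp=-2, e=sp−y≈1.473070; I≈-1.694111, D=e−e_prev≈5.446895; u=3/4·1.473070+2·(-1.694111)+0·5.446895≈-2.283419; next y=3/5·(-3.473070)+1/2·(-2.283419)≈-3.225551
n=7: y≈-3.225551, sp=-2, e=sp−y≈1.225551; I≈-0.468559, D=e−e_prev≈-0.247519; u=3/4·1.225551+2·(-0.468559)+0·(-0.247519)≈-0.017955; next y=3/5·(-3.225551)+1/2·(-0.017955)≈-1.944308
n=8: y≈-1.944308, sp=-2, e=sp−y≈-0.055692; I≈-0.524251, D=e−e_prev≈-1.281243; u=3/4·(-0.055692)+2·(-0.524251)+0·(-1.281243)≈-1.090271; next y=3/5·(-1.944308)+1/2·(-1.090271)≈-1.711720
n=9: y≈-1.711720, sp=-2, e=sp−y≈-0.288280; I≈-0.812531, D=e−e_prev≈-0.232588; u=3/4·(-0.288280)+2·(-0.812531)+0·(-0.232588)≈-1.841271; next y=3/5·(-1.711720)+1/2·(-1.841271)≈-1.947668
n=10: y≈-1.947668, sp=-3, e=sp−y≈-1.052332; I≈-1.864863, D=e−e_prev≈-0.764053; u=3/4·(-1.052332)+2·(-1.864863)+0·(-0.764053)≈-4.518975; next y=3/5·(-1.947668)+1/2·(-4.518975)≈-3.428088
n=11: y≈-3.428088, sp=-3, e=sp−y≈0.428088; I≈-1.436775, D=e−e_prev≈1.480420; u=3/4·0.428088+2·(-1.436775)+0·1.480420≈-2.552483; next y=3/5·(-3.428088)+1/2·(-2.552483)≈-3.333095
n=12: y≈-3.333095, sp=-3, e=sp−y≈0.333095; I≈-1.103680, D=e−e_prev≈-0.094994; u=3/4·0.333095+2·(-1.103680)+0·(-0.094994)≈-1.957539; next y=3/5·(-3.333095)+1/2·(-1.957539)≈-2.978626

0 2 5.500 0.000
1 2 1.938 2.750
2 2 0.798 2.619
3 2 1.344 1.970
4 2 1.723 1.854
5 -2 -9.315 1.974
6 -2 -2.283 -3.473
7 -2 -0.018 -3.226
8 -2 -1.090 -1.944
9 -2 -1.841 -1.712
10 -3 -4.519 -1.948
11 -3 -2.552 -3.428
12 -3 -1.958 -3.333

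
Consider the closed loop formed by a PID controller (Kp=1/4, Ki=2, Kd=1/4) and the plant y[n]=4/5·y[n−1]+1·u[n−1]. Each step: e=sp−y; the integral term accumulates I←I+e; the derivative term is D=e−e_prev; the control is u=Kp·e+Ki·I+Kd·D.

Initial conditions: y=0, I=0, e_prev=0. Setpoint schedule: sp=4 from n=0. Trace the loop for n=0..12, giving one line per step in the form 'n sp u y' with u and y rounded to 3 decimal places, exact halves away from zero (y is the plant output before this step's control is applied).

(exact arithmetic carried between steps; '≈' marks a value shown rounded to 6 d.p. or computed from one; I and e_prev carry over from the previous line; the table rounds u and y to 3 d.p., halves away from zero)
n=0: y=0, sp=4, e=sp−y=4; I=4, D=e−e_prev=4; u=1/4·4+2·4+1/4·4=10; next y=4/5·0+1·10=10
n=1: y=10, sp=4, e=sp−y=-6; I=-2, D=e−e_prev=-10; u=1/4·(-6)+2·(-2)+1/4·(-10)=-8; next y=4/5·10+1·(-8)=0
n=2: y=0, sp=4, e=sp−y=4; I=2, D=e−e_prev=10; u=1/4·4+2·2+1/4·10=7.5; next y=4/5·0+1·7.5=7.5
n=3: y=7.5, sp=4, e=sp−y=-3.5; I=-1.5, D=e−e_prev=-7.5; u=1/4·(-3.5)+2·(-1.5)+1/4·(-7.5)=-5.75; next y=4/5·7.5+1·(-5.75)=0.25
n=4: y=0.25, sp=4, e=sp−y=3.75; I=2.25, D=e−e_prev=7.25; u=1/4·3.75+2·2.25+1/4·7.25=7.25; next y=4/5·0.25+1·7.25=7.45
n=5: y=7.45, sp=4, e=sp−y=-3.45; I=-1.2, D=e−e_prev=-7.2; u=1/4·(-3.45)+2·(-1.2)+1/4·(-7.2)=-5.0625; next y=4/5·7.45+1·(-5.0625)=0.8975
n=6: y=0.8975, sp=4, e=sp−y=3.1025; I=1.9025, D=e−e_prev=6.5525; u=1/4·3.1025+2·1.9025+1/4·6.5525=6.21875; next y=4/5·0.8975+1·6.21875=6.93675
n=7: y=6.93675, sp=4, e=sp−y=-2.93675; I=-1.03425, D=e−e_prev=-6.03925; u=1/4·(-2.93675)+2·(-1.03425)+1/4·(-6.03925)=-4.3125; next y=4/5·6.93675+1·(-4.3125)=1.2369
n=8: y=1.2369, sp=4, e=sp−y=2.7631; I=1.72885, D=e−e_prev=5.69985; u=1/4·2.7631+2·1.72885+1/4·5.69985≈5.573438; next y=4/5·1.2369+1·5.573438≈6.562958
n=9: y≈6.562958, sp=4, e=sp−y≈-2.562958; I≈-0.834108, D=e−e_prev≈-5.326058; u=1/4·(-2.562958)+2·(-0.834108)+1/4·(-5.326058)≈-3.640469; next y=4/5·6.562958+1·(-3.640469)≈1.609897
n=10: y≈1.609897, sp=4, e=sp−y≈2.390103; I≈1.555995, D=e−e_prev≈4.953060; u=1/4·2.390103+2·1.555995+1/4·4.953060≈4.947781; next y=4/5·1.609897+1·4.947781≈6.235699
n=11: y≈6.235699, sp=4, e=sp−y≈-2.235699; I≈-0.679704, D=e−e_prev≈-4.625802; u=1/4·(-2.235699)+2·(-0.679704)+1/4·(-4.625802)≈-3.074783; next y=4/5·6.235699+1·(-3.074783)≈1.913776
n=12: y≈1.913776, sp=4, e=sp−y≈2.086224; I≈1.406520, D=e−e_prev≈4.321923; u=1/4·2.086224+2·1.406520+1/4·4.321923≈4.415076; next y=4/5·1.913776+1·4.415076≈5.946097

0 4 10.000 0.000
1 4 -8.000 10.000
2 4 7.500 0.000
3 4 -5.750 7.500
4 4 7.250 0.250
5 4 -5.063 7.450
6 4 6.219 0.898
7 4 -4.313 6.937
8 4 5.573 1.237
9 4 -3.640 6.563
10 4 4.948 1.610
11 4 -3.075 6.236
12 4 4.415 1.914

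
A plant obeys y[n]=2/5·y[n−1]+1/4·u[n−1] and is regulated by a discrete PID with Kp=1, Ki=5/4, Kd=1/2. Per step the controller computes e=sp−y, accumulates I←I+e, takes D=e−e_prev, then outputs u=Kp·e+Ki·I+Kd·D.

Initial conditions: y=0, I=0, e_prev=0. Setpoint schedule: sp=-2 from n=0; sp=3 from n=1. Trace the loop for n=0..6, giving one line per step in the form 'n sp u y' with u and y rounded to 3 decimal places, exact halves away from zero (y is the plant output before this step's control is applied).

(exact arithmetic carried between steps; '≈' marks a value shown rounded to 6 d.p. or computed from one; I and e_prev carry over from the previous line; the table rounds u and y to 3 d.p., halves away from zero)
n=0: y=0, sp=-2, e=sp−y=-2; I=-2, D=e−e_prev=-2; u=1·(-2)+5/4·(-2)+1/2·(-2)=-5.5; next y=2/5·0+1/4·(-5.5)=-1.375
n=1: y=-1.375, sp=3, e=sp−y=4.375; I=2.375, D=e−e_prev=6.375; u=1·4.375+5/4·2.375+1/2·6.375=10.53125; next y=2/5·(-1.375)+1/4·10.53125≈2.082813
n=2: y≈2.082813, sp=3, e=sp−y≈0.917188; I≈3.292188, D=e−e_prev≈-3.457813; u=1·0.917188+5/4·3.292188+1/2·(-3.457813)≈3.303516; next y=2/5·2.082813+1/4·3.303516≈1.659004
n=3: y≈1.659004, sp=3, e=sp−y≈1.340996; I≈4.633184, D=e−e_prev≈0.423809; u=1·1.340996+5/4·4.633184+1/2·0.423809≈7.344380; next y=2/5·1.659004+1/4·7.344380≈2.499697
n=4: y≈2.499697, sp=3, e=sp−y≈0.500303; I≈5.133487, D=e−e_prev≈-0.840693; u=1·0.500303+5/4·5.133487+1/2·(-0.840693)≈6.496816; next y=2/5·2.499697+1/4·6.496816≈2.624083
n=5: y≈2.624083, sp=3, e=sp−y≈0.375917; I≈5.509404, D=e−e_prev≈-0.124386; u=1·0.375917+5/4·5.509404+1/2·(-0.124386)≈7.200480; next y=2/5·2.624083+1/4·7.200480≈2.849753
n=6: y≈2.849753, sp=3, e=sp−y≈0.150247; I≈5.659651, D=e−e_prev≈-0.225670; u=1·0.150247+5/4·5.659651+1/2·(-0.225670)≈7.111976; next y=2/5·2.849753+1/4·7.111976≈2.917895

0 -2 -5.500 0.000
1 3 10.531 -1.375
2 3 3.304 2.083
3 3 7.344 1.659
4 3 6.497 2.500
5 3 7.200 2.624
6 3 7.112 2.850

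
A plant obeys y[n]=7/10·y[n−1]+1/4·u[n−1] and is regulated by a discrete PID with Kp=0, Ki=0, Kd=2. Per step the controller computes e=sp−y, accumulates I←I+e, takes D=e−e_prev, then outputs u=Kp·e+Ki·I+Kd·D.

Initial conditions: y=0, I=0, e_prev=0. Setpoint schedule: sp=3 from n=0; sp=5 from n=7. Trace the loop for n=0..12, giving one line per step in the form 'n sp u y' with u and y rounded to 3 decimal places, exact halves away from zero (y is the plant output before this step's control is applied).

0 3 6.000 0.000
1 3 -3.000 1.500
2 3 2.400 0.300
3 3 -1.020 0.810
4 3 0.996 0.312
5 3 -0.311 0.467
6 3 0.436 0.249
7 5 3.932 0.284
8 5 -1.796 1.181
9 5 1.607 0.378
10 5 -0.577 0.666
11 5 0.688 0.322
12 5 -0.151 0.398

(exact arithmetic carried between steps; '≈' marks a value shown rounded to 6 d.p. or computed from one; I and e_prev carry over from the previous line; the table rounds u and y to 3 d.p., halves away from zero)
n=0: y=0, sp=3, e=sp−y=3; I=3, D=e−e_prev=3; u=0·3+0·3+2·3=6; next y=7/10·0+1/4·6=1.5
n=1: y=1.5, sp=3, e=sp−y=1.5; I=4.5, D=e−e_prev=-1.5; u=0·1.5+0·4.5+2·(-1.5)=-3; next y=7/10·1.5+1/4·(-3)=0.3
n=2: y=0.3, sp=3, e=sp−y=2.7; I=7.2, D=e−e_prev=1.2; u=0·2.7+0·7.2+2·1.2=2.4; next y=7/10·0.3+1/4·2.4=0.81
n=3: y=0.81, sp=3, e=sp−y=2.19; I=9.39, D=e−e_prev=-0.51; u=0·2.19+0·9.39+2·(-0.51)=-1.02; next y=7/10·0.81+1/4·(-1.02)=0.312
n=4: y=0.312, sp=3, e=sp−y=2.688; I=12.078, D=e−e_prev=0.498; u=0·2.688+0·12.078+2·0.498=0.996; next y=7/10·0.312+1/4·0.996=0.4674
n=5: y=0.4674, sp=3, e=sp−y=2.5326; I=14.6106, D=e−e_prev=-0.1554; u=0·2.5326+0·14.6106+2·(-0.1554)=-0.3108; next y=7/10·0.4674+1/4·(-0.3108)=0.24948
n=6: y=0.24948, sp=3, e=sp−y=2.75052; I=17.36112, D=e−e_prev=0.21792; u=0·2.75052+0·17.36112+2·0.21792=0.43584; next y=7/10·0.24948+1/4·0.43584=0.283596
n=7: y=0.283596, sp=5, e=sp−y=4.716404; I=22.077524, D=e−e_prev=1.965884; u=0·4.716404+0·22.077524+2·1.965884=3.931768; next y=7/10·0.283596+1/4·3.931768≈1.181459
n=8: y≈1.181459, sp=5, e=sp−y≈3.818541; I≈25.896065, D=e−e_prev≈-0.897863; u=0·3.818541+0·25.896065+2·(-0.897863)≈-1.795726; next y=7/10·1.181459+1/4·(-1.795726)≈0.378090
n=9: y≈0.378090, sp=5, e=sp−y≈4.621910; I≈30.517975, D=e−e_prev≈0.803369; u=0·4.621910+0·30.517975+2·0.803369≈1.606739; next y=7/10·0.378090+1/4·1.606739≈0.666348
n=10: y≈0.666348, sp=5, e=sp−y≈4.333652; I≈34.851627, D=e−e_prev≈-0.288258; u=0·4.333652+0·34.851627+2·(-0.288258)≈-0.576515; next y=7/10·0.666348+1/4·(-0.576515)≈0.322314
n=11: y≈0.322314, sp=5, e=sp−y≈4.677686; I≈39.529313, D=e−e_prev≈0.344033; u=0·4.677686+0·39.529313+2·0.344033≈0.688066; next y=7/10·0.322314+1/4·0.688066≈0.397637
n=12: y≈0.397637, sp=5, e=sp−y≈4.602363; I≈44.131676, D=e−e_prev≈-0.075322; u=0·4.602363+0·44.131676+2·(-0.075322)≈-0.150644; next y=7/10·0.397637+1/4·(-0.150644)≈0.240685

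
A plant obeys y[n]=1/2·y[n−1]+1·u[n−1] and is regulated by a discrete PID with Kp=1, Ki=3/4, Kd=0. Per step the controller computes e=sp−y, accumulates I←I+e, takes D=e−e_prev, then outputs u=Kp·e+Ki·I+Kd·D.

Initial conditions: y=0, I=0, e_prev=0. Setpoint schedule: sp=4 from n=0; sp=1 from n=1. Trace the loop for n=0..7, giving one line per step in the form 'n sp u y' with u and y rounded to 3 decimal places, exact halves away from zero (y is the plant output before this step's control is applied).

(exact arithmetic carried between steps; '≈' marks a value shown rounded to 6 d.p. or computed from one; I and e_prev carry over from the previous line; the table rounds u and y to 3 d.p., halves away from zero)
n=0: y=0, sp=4, e=sp−y=4; I=4, D=e−e_prev=4; u=1·4+3/4·4+0·4=7; next y=1/2·0+1·7=7
n=1: y=7, sp=1, e=sp−y=-6; I=-2, D=e−e_prev=-10; u=1·(-6)+3/4·(-2)+0·(-10)=-7.5; next y=1/2·7+1·(-7.5)=-4
n=2: y=-4, sp=1, e=sp−y=5; I=3, D=e−e_prev=11; u=1·5+3/4·3+0·11=7.25; next y=1/2·(-4)+1·7.25=5.25
n=3: y=5.25, sp=1, e=sp−y=-4.25; I=-1.25, D=e−e_prev=-9.25; u=1·(-4.25)+3/4·(-1.25)+0·(-9.25)=-5.1875; next y=1/2·5.25+1·(-5.1875)=-2.5625
n=4: y=-2.5625, sp=1, e=sp−y=3.5625; I=2.3125, D=e−e_prev=7.8125; u=1·3.5625+3/4·2.3125+0·7.8125=5.296875; next y=1/2·(-2.5625)+1·5.296875=4.015625
n=5: y=4.015625, sp=1, e=sp−y=-3.015625; I=-0.703125, D=e−e_prev=-6.578125; u=1·(-3.015625)+3/4·(-0.703125)+0·(-6.578125)≈-3.542969; next y=1/2·4.015625+1·(-3.542969)≈-1.535156
n=6: y≈-1.535156, sp=1, e=sp−y≈2.535156; I≈1.832031, D=e−e_prev≈5.550781; u=1·2.535156+3/4·1.832031+0·5.550781≈3.909180; next y=1/2·(-1.535156)+1·3.909180≈3.141602
n=7: y≈3.141602, sp=1, e=sp−y≈-2.141602; I≈-0.309570, D=e−e_prev≈-4.676758; u=1·(-2.141602)+3/4·(-0.309570)+0·(-4.676758)≈-2.373779; next y=1/2·3.141602+1·(-2.373779)≈-0.802979

0 4 7.000 0.000
1 1 -7.500 7.000
2 1 7.250 -4.000
3 1 -5.188 5.250
4 1 5.297 -2.563
5 1 -3.543 4.016
6 1 3.909 -1.535
7 1 -2.374 3.142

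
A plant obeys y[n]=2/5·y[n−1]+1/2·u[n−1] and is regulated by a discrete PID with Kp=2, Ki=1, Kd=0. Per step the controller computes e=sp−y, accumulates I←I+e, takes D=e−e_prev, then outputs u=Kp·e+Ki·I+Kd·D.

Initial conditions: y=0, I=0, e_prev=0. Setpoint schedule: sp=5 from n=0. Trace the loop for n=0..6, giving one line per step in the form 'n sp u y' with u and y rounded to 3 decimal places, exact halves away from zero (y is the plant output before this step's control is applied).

(exact arithmetic carried between steps; '≈' marks a value shown rounded to 6 d.p. or computed from one; I and e_prev carry over from the previous line; the table rounds u and y to 3 d.p., halves away from zero)
n=0: y=0, sp=5, e=sp−y=5; I=5, D=e−e_prev=5; u=2·5+1·5+0·5=15; next y=2/5·0+1/2·15=7.5
n=1: y=7.5, sp=5, e=sp−y=-2.5; I=2.5, D=e−e_prev=-7.5; u=2·(-2.5)+1·2.5+0·(-7.5)=-2.5; next y=2/5·7.5+1/2·(-2.5)=1.75
n=2: y=1.75, sp=5, e=sp−y=3.25; I=5.75, D=e−e_prev=5.75; u=2·3.25+1·5.75+0·5.75=12.25; next y=2/5·1.75+1/2·12.25=6.825
n=3: y=6.825, sp=5, e=sp−y=-1.825; I=3.925, D=e−e_prev=-5.075; u=2·(-1.825)+1·3.925+0·(-5.075)=0.275; next y=2/5·6.825+1/2·0.275=2.8675
n=4: y=2.8675, sp=5, e=sp−y=2.1325; I=6.0575, D=e−e_prev=3.9575; u=2·2.1325+1·6.0575+0·3.9575=10.3225; next y=2/5·2.8675+1/2·10.3225=6.30825
n=5: y=6.30825, sp=5, e=sp−y=-1.30825; I=4.74925, D=e−e_prev=-3.44075; u=2·(-1.30825)+1·4.74925+0·(-3.44075)=2.13275; next y=2/5·6.30825+1/2·2.13275=3.589675
n=6: y=3.589675, sp=5, e=sp−y=1.410325; I=6.159575, D=e−e_prev=2.718575; u=2·1.410325+1·6.159575+0·2.718575=8.980225; next y=2/5·3.589675+1/2·8.980225≈5.925983

0 5 15.000 0.000
1 5 -2.500 7.500
2 5 12.250 1.750
3 5 0.275 6.825
4 5 10.323 2.868
5 5 2.133 6.308
6 5 8.980 3.590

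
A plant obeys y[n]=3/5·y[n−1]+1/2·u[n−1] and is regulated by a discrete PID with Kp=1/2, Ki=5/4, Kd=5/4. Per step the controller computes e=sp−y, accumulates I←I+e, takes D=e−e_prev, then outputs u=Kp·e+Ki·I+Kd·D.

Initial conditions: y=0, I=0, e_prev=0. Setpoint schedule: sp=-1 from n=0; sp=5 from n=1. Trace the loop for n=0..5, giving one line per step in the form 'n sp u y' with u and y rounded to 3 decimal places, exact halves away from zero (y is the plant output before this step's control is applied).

(exact arithmetic carried between steps; '≈' marks a value shown rounded to 6 d.p. or computed from one; I and e_prev carry over from the previous line; the table rounds u and y to 3 d.p., halves away from zero)
n=0: y=0, sp=-1, e=sp−y=-1; I=-1, D=e−e_prev=-1; u=1/2·(-1)+5/4·(-1)+5/4·(-1)=-3; next y=3/5·0+1/2·(-3)=-1.5
n=1: y=-1.5, sp=5, e=sp−y=6.5; I=5.5, D=e−e_prev=7.5; u=1/2·6.5+5/4·5.5+5/4·7.5=19.5; next y=3/5·(-1.5)+1/2·19.5=8.85
n=2: y=8.85, sp=5, e=sp−y=-3.85; I=1.65, D=e−e_prev=-10.35; u=1/2·(-3.85)+5/4·1.65+5/4·(-10.35)=-12.8; next y=3/5·8.85+1/2·(-12.8)=-1.09
n=3: y=-1.09, sp=5, e=sp−y=6.09; I=7.74, D=e−e_prev=9.94; u=1/2·6.09+5/4·7.74+5/4·9.94=25.145; next y=3/5·(-1.09)+1/2·25.145=11.9185
n=4: y=11.9185, sp=5, e=sp−y=-6.9185; I=0.8215, D=e−e_prev=-13.0085; u=1/2·(-6.9185)+5/4·0.8215+5/4·(-13.0085)=-18.693; next y=3/5·11.9185+1/2·(-18.693)=-2.1954
n=5: y=-2.1954, sp=5, e=sp−y=7.1954; I=8.0169, D=e−e_prev=14.1139; u=1/2·7.1954+5/4·8.0169+5/4·14.1139=31.2612; next y=3/5·(-2.1954)+1/2·31.2612=14.31336

0 -1 -3.000 0.000
1 5 19.500 -1.500
2 5 -12.800 8.850
3 5 25.145 -1.090
4 5 -18.693 11.919
5 5 31.261 -2.195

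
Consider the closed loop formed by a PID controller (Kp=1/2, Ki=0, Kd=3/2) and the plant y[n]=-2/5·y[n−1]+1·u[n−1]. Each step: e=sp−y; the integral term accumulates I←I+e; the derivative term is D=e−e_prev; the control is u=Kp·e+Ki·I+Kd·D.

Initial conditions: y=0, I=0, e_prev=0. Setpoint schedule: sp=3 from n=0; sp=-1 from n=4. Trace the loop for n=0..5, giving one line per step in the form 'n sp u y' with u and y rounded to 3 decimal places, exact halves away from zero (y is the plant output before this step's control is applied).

0 3 6.000 0.000
1 3 -10.500 6.000
2 3 36.300 -12.900
3 3 -100.770 41.460
4 -1 290.398 -117.354
5 -1 -851.210 337.340

(exact arithmetic carried between steps; '≈' marks a value shown rounded to 6 d.p. or computed from one; I and e_prev carry over from the previous line; the table rounds u and y to 3 d.p., halves away from zero)
n=0: y=0, sp=3, e=sp−y=3; I=3, D=e−e_prev=3; u=1/2·3+0·3+3/2·3=6; next y=-2/5·0+1·6=6
n=1: y=6, sp=3, e=sp−y=-3; I=0, D=e−e_prev=-6; u=1/2·(-3)+0·0+3/2·(-6)=-10.5; next y=-2/5·6+1·(-10.5)=-12.9
n=2: y=-12.9, sp=3, e=sp−y=15.9; I=15.9, D=e−e_prev=18.9; u=1/2·15.9+0·15.9+3/2·18.9=36.3; next y=-2/5·(-12.9)+1·36.3=41.46
n=3: y=41.46, sp=3, e=sp−y=-38.46; I=-22.56, D=e−e_prev=-54.36; u=1/2·(-38.46)+0·(-22.56)+3/2·(-54.36)=-100.77; next y=-2/5·41.46+1·(-100.77)=-117.354
n=4: y=-117.354, sp=-1, e=sp−y=116.354; I=93.794, D=e−e_prev=154.814; u=1/2·116.354+0·93.794+3/2·154.814=290.398; next y=-2/5·(-117.354)+1·290.398=337.3396
n=5: y=337.3396, sp=-1, e=sp−y=-338.3396; I=-244.5456, D=e−e_prev=-454.6936; u=1/2·(-338.3396)+0·(-244.5456)+3/2·(-454.6936)=-851.2102; next y=-2/5·337.3396+1·(-851.2102)=-986.14604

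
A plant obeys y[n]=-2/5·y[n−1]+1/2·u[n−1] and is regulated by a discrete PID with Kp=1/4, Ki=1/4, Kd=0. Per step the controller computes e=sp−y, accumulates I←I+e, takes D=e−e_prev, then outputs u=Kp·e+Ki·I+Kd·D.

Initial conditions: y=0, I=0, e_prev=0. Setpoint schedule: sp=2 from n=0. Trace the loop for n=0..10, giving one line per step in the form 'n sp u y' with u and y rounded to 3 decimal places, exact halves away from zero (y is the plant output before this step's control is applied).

(exact arithmetic carried between steps; '≈' marks a value shown rounded to 6 d.p. or computed from one; I and e_prev carry over from the previous line; the table rounds u and y to 3 d.p., halves away from zero)
n=0: y=0, sp=2, e=sp−y=2; I=2, D=e−e_prev=2; u=1/4·2+1/4·2+0·2=1; next y=-2/5·0+1/2·1=0.5
n=1: y=0.5, sp=2, e=sp−y=1.5; I=3.5, D=e−e_prev=-0.5; u=1/4·1.5+1/4·3.5+0·(-0.5)=1.25; next y=-2/5·0.5+1/2·1.25=0.425
n=2: y=0.425, sp=2, e=sp−y=1.575; I=5.075, D=e−e_prev=0.075; u=1/4·1.575+1/4·5.075+0·0.075=1.6625; next y=-2/5·0.425+1/2·1.6625=0.66125
n=3: y=0.66125, sp=2, e=sp−y=1.33875; I=6.41375, D=e−e_prev=-0.23625; u=1/4·1.33875+1/4·6.41375+0·(-0.23625)=1.938125; next y=-2/5·0.66125+1/2·1.938125≈0.704563
n=4: y≈0.704563, sp=2, e=sp−y≈1.295438; I≈7.709188, D=e−e_prev≈-0.043313; u=1/4·1.295438+1/4·7.709188+0·(-0.043313)≈2.251156; next y=-2/5·0.704563+1/2·2.251156≈0.843753
n=5: y≈0.843753, sp=2, e=sp−y≈1.156247; I≈8.865434, D=e−e_prev≈-0.139191; u=1/4·1.156247+1/4·8.865434+0·(-0.139191)≈2.505420; next y=-2/5·0.843753+1/2·2.505420≈0.915209
n=6: y≈0.915209, sp=2, e=sp−y≈1.084791; I≈9.950225, D=e−e_prev≈-0.071456; u=1/4·1.084791+1/4·9.950225+0·(-0.071456)≈2.758754; next y=-2/5·0.915209+1/2·2.758754≈1.013294
n=7: y≈1.013294, sp=2, e=sp−y≈0.986706; I≈10.936932, D=e−e_prev≈-0.098085; u=1/4·0.986706+1/4·10.936932+0·(-0.098085)≈2.980910; next y=-2/5·1.013294+1/2·2.980910≈1.085137
n=8: y≈1.085137, sp=2, e=sp−y≈0.914863; I≈11.851795, D=e−e_prev≈-0.071844; u=1/4·0.914863+1/4·11.851795+0·(-0.071844)≈3.191664; next y=-2/5·1.085137+1/2·3.191664≈1.161777
n=9: y≈1.161777, sp=2, e=sp−y≈0.838223; I≈12.690017, D=e−e_prev≈-0.076640; u=1/4·0.838223+1/4·12.690017+0·(-0.076640)≈3.382060; next y=-2/5·1.161777+1/2·3.382060≈1.226319
n=10: y≈1.226319, sp=2, e=sp−y≈0.773681; I≈13.463698, D=e−e_prev≈-0.064542; u=1/4·0.773681+1/4·13.463698+0·(-0.064542)≈3.559345; next y=-2/5·1.226319+1/2·3.559345≈1.289145

0 2 1.000 0.000
1 2 1.250 0.500
2 2 1.663 0.425
3 2 1.938 0.661
4 2 2.251 0.705
5 2 2.505 0.844
6 2 2.759 0.915
7 2 2.981 1.013
8 2 3.192 1.085
9 2 3.382 1.162
10 2 3.559 1.226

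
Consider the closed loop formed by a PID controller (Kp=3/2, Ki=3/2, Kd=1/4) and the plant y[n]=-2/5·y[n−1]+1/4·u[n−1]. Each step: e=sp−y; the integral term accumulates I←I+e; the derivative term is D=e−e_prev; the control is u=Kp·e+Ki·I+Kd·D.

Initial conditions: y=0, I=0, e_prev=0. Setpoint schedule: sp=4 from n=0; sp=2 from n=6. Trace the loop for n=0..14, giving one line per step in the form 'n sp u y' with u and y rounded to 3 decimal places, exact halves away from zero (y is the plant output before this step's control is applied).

0 4 13.000 0.000
1 4 7.438 3.250
2 4 18.120 0.559
3 4 10.431 4.306
4 4 22.026 0.885
5 4 11.975 5.152
6 2 18.527 0.933
7 2 8.764 4.259
8 2 18.464 0.487
9 2 7.006 4.421
10 2 18.781 -0.017
11 2 5.360 4.702
12 2 19.526 -0.541
13 2 3.701 5.098
14 2 20.652 -1.114

(exact arithmetic carried between steps; '≈' marks a value shown rounded to 6 d.p. or computed from one; I and e_prev carry over from the previous line; the table rounds u and y to 3 d.p., halves away from zero)
n=0: y=0, sp=4, e=sp−y=4; I=4, D=e−e_prev=4; u=3/2·4+3/2·4+1/4·4=13; next y=-2/5·0+1/4·13=3.25
n=1: y=3.25, sp=4, e=sp−y=0.75; I=4.75, D=e−e_prev=-3.25; u=3/2·0.75+3/2·4.75+1/4·(-3.25)=7.4375; next y=-2/5·3.25+1/4·7.4375=0.559375
n=2: y=0.559375, sp=4, e=sp−y=3.440625; I=8.190625, D=e−e_prev=2.690625; u=3/2·3.440625+3/2·8.190625+1/4·2.690625≈18.119531; next y=-2/5·0.559375+1/4·18.119531≈4.306133
n=3: y≈4.306133, sp=4, e=sp−y≈-0.306133; I≈7.884492, D=e−e_prev≈-3.746758; u=3/2·(-0.306133)+3/2·7.884492+1/4·(-3.746758)≈10.430850; next y=-2/5·4.306133+1/4·10.430850≈0.885259
n=4: y≈0.885259, sp=4, e=sp−y≈3.114741; I≈10.999233, D=e−e_prev≈3.420874; u=3/2·3.114741+3/2·10.999233+1/4·3.420874≈22.026179; next y=-2/5·0.885259+1/4·22.026179≈5.152441
n=5: y≈5.152441, sp=4, e=sp−y≈-1.152441; I≈9.846792, D=e−e_prev≈-4.267182; u=3/2·(-1.152441)+3/2·9.846792+1/4·(-4.267182)≈11.974731; next y=-2/5·5.152441+1/4·11.974731≈0.932706
n=6: y≈0.932706, sp=2, e=sp−y≈1.067294; I≈10.914086, D=e−e_prev≈2.219735; u=3/2·1.067294+3/2·10.914086+1/4·2.219735≈18.527003; next y=-2/5·0.932706+1/4·18.527003≈4.258668
n=7: y≈4.258668, sp=2, e=sp−y≈-2.258668; I≈8.655417, D=e−e_prev≈-3.325962; u=3/2·(-2.258668)+3/2·8.655417+1/4·(-3.325962)≈8.763634; next y=-2/5·4.258668+1/4·8.763634≈0.487441
n=8: y≈0.487441, sp=2, e=sp−y≈1.512559; I≈10.167976, D=e−e_prev≈3.771227; u=3/2·1.512559+3/2·10.167976+1/4·3.771227≈18.463609; next y=-2/5·0.487441+1/4·18.463609≈4.420926
n=9: y≈4.420926, sp=2, e=sp−y≈-2.420926; I≈7.747050, D=e−e_prev≈-3.933485; u=3/2·(-2.420926)+3/2·7.747050+1/4·(-3.933485)≈7.005816; next y=-2/5·4.420926+1/4·7.005816≈-0.016916
n=10: y≈-0.016916, sp=2, e=sp−y≈2.016916; I≈9.763967, D=e−e_prev≈4.437842; u=3/2·2.016916+3/2·9.763967+1/4·4.437842≈18.780786; next y=-2/5·(-0.016916)+1/4·18.780786≈4.701963
n=11: y≈4.701963, sp=2, e=sp−y≈-2.701963; I≈7.062004, D=e−e_prev≈-4.718879; u=3/2·(-2.701963)+3/2·7.062004+1/4·(-4.718879)≈5.360342; next y=-2/5·4.701963+1/4·5.360342≈-0.540700
n=12: y≈-0.540700, sp=2, e=sp−y≈2.540700; I≈9.602704, D=e−e_prev≈5.242663; u=3/2·2.540700+3/2·9.602704+1/4·5.242663≈19.525771; next y=-2/5·(-0.540700)+1/4·19.525771≈5.097723
n=13: y≈5.097723, sp=2, e=sp−y≈-3.097723; I≈6.504981, D=e−e_prev≈-5.638422; u=3/2·(-3.097723)+3/2·6.504981+1/4·(-5.638422)≈3.701282; next y=-2/5·5.097723+1/4·3.701282≈-1.113769
n=14: y≈-1.113769, sp=2, e=sp−y≈3.113769; I≈9.618750, D=e−e_prev≈6.211491; u=3/2·3.113769+3/2·9.618750+1/4·6.211491≈20.651650; next y=-2/5·(-1.113769)+1/4·20.651650≈5.608420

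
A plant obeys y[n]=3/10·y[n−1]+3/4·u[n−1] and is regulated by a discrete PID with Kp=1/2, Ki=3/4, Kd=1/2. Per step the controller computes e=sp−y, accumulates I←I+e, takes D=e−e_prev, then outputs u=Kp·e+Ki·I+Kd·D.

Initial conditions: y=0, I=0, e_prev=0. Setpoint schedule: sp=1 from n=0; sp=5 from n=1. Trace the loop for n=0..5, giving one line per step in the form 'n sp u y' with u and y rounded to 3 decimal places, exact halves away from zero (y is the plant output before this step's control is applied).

(exact arithmetic carried between steps; '≈' marks a value shown rounded to 6 d.p. or computed from one; I and e_prev carry over from the previous line; the table rounds u and y to 3 d.p., halves away from zero)
n=0: y=0, sp=1, e=sp−y=1; I=1, D=e−e_prev=1; u=1/2·1+3/4·1+1/2·1=1.75; next y=3/10·0+3/4·1.75=1.3125
n=1: y=1.3125, sp=5, e=sp−y=3.6875; I=4.6875, D=e−e_prev=2.6875; u=1/2·3.6875+3/4·4.6875+1/2·2.6875=6.703125; next y=3/10·1.3125+3/4·6.703125≈5.421094
n=2: y≈5.421094, sp=5, e=sp−y≈-0.421094; I≈4.266406, D=e−e_prev≈-4.108594; u=1/2·(-0.421094)+3/4·4.266406+1/2·(-4.108594)≈0.934961; next y=3/10·5.421094+3/4·0.934961≈2.327549
n=3: y≈2.327549, sp=5, e=sp−y≈2.672451; I≈6.938857, D=e−e_prev≈3.093545; u=1/2·2.672451+3/4·6.938857+1/2·3.093545≈8.087141; next y=3/10·2.327549+3/4·8.087141≈6.763620
n=4: y≈6.763620, sp=5, e=sp−y≈-1.763620; I≈5.175237, D=e−e_prev≈-4.436072; u=1/2·(-1.763620)+3/4·5.175237+1/2·(-4.436072)≈0.781582; next y=3/10·6.763620+3/4·0.781582≈2.615272
n=5: y≈2.615272, sp=5, e=sp−y≈2.384728; I≈7.559965, D=e−e_prev≈4.148348; u=1/2·2.384728+3/4·7.559965+1/2·4.148348≈8.936511; next y=3/10·2.615272+3/4·8.936511≈7.486965

0 1 1.750 0.000
1 5 6.703 1.313
2 5 0.935 5.421
3 5 8.087 2.328
4 5 0.782 6.764
5 5 8.937 2.615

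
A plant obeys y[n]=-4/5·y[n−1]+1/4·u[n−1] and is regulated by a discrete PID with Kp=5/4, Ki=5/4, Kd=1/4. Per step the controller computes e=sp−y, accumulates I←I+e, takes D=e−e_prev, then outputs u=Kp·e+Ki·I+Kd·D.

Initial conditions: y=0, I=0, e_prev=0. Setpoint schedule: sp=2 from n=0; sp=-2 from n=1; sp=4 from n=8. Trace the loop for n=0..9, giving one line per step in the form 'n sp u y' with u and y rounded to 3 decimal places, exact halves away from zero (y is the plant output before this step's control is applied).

(exact arithmetic carried between steps; '≈' marks a value shown rounded to 6 d.p. or computed from one; I and e_prev carry over from the previous line; the table rounds u and y to 3 d.p., halves away from zero)
n=0: y=0, sp=2, e=sp−y=2; I=2, D=e−e_prev=2; u=5/4·2+5/4·2+1/4·2=5.5; next y=-4/5·0+1/4·5.5=1.375
n=1: y=1.375, sp=-2, e=sp−y=-3.375; I=-1.375, D=e−e_prev=-5.375; u=5/4·(-3.375)+5/4·(-1.375)+1/4·(-5.375)=-7.28125; next y=-4/5·1.375+1/4·(-7.28125)≈-2.920313
n=2: y≈-2.920313, sp=-2, e=sp−y≈0.920313; I≈-0.454688, D=e−e_prev≈4.295313; u=5/4·0.920313+5/4·(-0.454688)+1/4·4.295313≈1.655859; next y=-4/5·(-2.920313)+1/4·1.655859≈2.750215
n=3: y≈2.750215, sp=-2, e=sp−y≈-4.750215; I≈-5.204902, D=e−e_prev≈-5.670527; u=5/4·(-4.750215)+5/4·(-5.204902)+1/4·(-5.670527)≈-13.861528; next y=-4/5·2.750215+1/4·(-13.861528)≈-5.665554
n=4: y≈-5.665554, sp=-2, e=sp−y≈3.665554; I≈-1.539348, D=e−e_prev≈8.415769; u=5/4·3.665554+5/4·(-1.539348)+1/4·8.415769≈4.761699; next y=-4/5·(-5.665554)+1/4·4.761699≈5.722868
n=5: y≈5.722868, sp=-2, e=sp−y≈-7.722868; I≈-9.262216, D=e−e_prev≈-11.388422; u=5/4·(-7.722868)+5/4·(-9.262216)+1/4·(-11.388422)≈-24.078461; next y=-4/5·5.722868+1/4·(-24.078461)≈-10.597910
n=6: y≈-10.597910, sp=-2, e=sp−y≈8.597910; I≈-0.664307, D=e−e_prev≈16.320778; u=5/4·8.597910+5/4·(-0.664307)+1/4·16.320778≈13.997198; next y=-4/5·(-10.597910)+1/4·13.997198≈11.977627
n=7: y≈11.977627, sp=-2, e=sp−y≈-13.977627; I≈-14.641934, D=e−e_prev≈-22.575537; u=5/4·(-13.977627)+5/4·(-14.641934)+1/4·(-22.575537)≈-41.418335; next y=-4/5·11.977627+1/4·(-41.418335)≈-19.936686
n=8: y≈-19.936686, sp=4, e=sp−y≈23.936686; I≈9.294752, D=e−e_prev≈37.914313; u=5/4·23.936686+5/4·9.294752+1/4·37.914313≈51.017875; next y=-4/5·(-19.936686)+1/4·51.017875≈28.703817
n=9: y≈28.703817, sp=4, e=sp−y≈-24.703817; I≈-15.409065, D=e−e_prev≈-48.640503; u=5/4·(-24.703817)+5/4·(-15.409065)+1/4·(-48.640503)≈-62.301229; next y=-4/5·28.703817+1/4·(-62.301229)≈-38.538361

0 2 5.500 0.000
1 -2 -7.281 1.375
2 -2 1.656 -2.920
3 -2 -13.862 2.750
4 -2 4.762 -5.666
5 -2 -24.078 5.723
6 -2 13.997 -10.598
7 -2 -41.418 11.978
8 4 51.018 -19.937
9 4 -62.301 28.704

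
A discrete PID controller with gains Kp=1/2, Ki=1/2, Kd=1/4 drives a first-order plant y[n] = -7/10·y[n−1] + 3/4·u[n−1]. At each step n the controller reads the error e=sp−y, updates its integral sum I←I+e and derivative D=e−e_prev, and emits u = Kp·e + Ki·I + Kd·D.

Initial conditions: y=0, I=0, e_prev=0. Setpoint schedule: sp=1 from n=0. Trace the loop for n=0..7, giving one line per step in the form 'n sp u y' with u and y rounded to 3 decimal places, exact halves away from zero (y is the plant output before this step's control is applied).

0 1 1.250 0.000
1 1 0.328 0.938
2 1 2.278 -0.410
3 1 -0.361 1.996
4 1 4.322 -1.668
5 1 -2.856 4.409
6 1 9.006 -5.228
7 1 -9.843 10.414

(exact arithmetic carried between steps; '≈' marks a value shown rounded to 6 d.p. or computed from one; I and e_prev carry over from the previous line; the table rounds u and y to 3 d.p., halves away from zero)
n=0: y=0, sp=1, e=sp−y=1; I=1, D=e−e_prev=1; u=1/2·1+1/2·1+1/4·1=1.25; next y=-7/10·0+3/4·1.25=0.9375
n=1: y=0.9375, sp=1, e=sp−y=0.0625; I=1.0625, D=e−e_prev=-0.9375; u=1/2·0.0625+1/2·1.0625+1/4·(-0.9375)=0.328125; next y=-7/10·0.9375+3/4·0.328125≈-0.410156
n=2: y≈-0.410156, sp=1, e=sp−y≈1.410156; I≈2.472656, D=e−e_prev≈1.347656; u=1/2·1.410156+1/2·2.472656+1/4·1.347656≈2.278320; next y=-7/10·(-0.410156)+3/4·2.278320≈1.995850
n=3: y≈1.995850, sp=1, e=sp−y≈-0.995850; I≈1.476807, D=e−e_prev≈-2.406006; u=1/2·(-0.995850)+1/2·1.476807+1/4·(-2.406006)≈-0.361023; next y=-7/10·1.995850+3/4·(-0.361023)≈-1.667862
n=4: y≈-1.667862, sp=1, e=sp−y≈2.667862; I≈4.144669, D=e−e_prev≈3.663712; u=1/2·2.667862+1/2·4.144669+1/4·3.663712≈4.322193; next y=-7/10·(-1.667862)+3/4·4.322193≈4.409148
n=5: y≈4.409148, sp=1, e=sp−y≈-3.409148; I≈0.735520, D=e−e_prev≈-6.077010; u=1/2·(-3.409148)+1/2·0.735520+1/4·(-6.077010)≈-2.856066; next y=-7/10·4.409148+3/4·(-2.856066)≈-5.228454
n=6: y≈-5.228454, sp=1, e=sp−y≈6.228454; I≈6.963974, D=e−e_prev≈9.637602; u=1/2·6.228454+1/2·6.963974+1/4·9.637602≈9.005614; next y=-7/10·(-5.228454)+3/4·9.005614≈10.414128
n=7: y≈10.414128, sp=1, e=sp−y≈-9.414128; I≈-2.450154, D=e−e_prev≈-15.642582; u=1/2·(-9.414128)+1/2·(-2.450154)+1/4·(-15.642582)≈-9.842787; next y=-7/10·10.414128+3/4·(-9.842787)≈-14.671980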